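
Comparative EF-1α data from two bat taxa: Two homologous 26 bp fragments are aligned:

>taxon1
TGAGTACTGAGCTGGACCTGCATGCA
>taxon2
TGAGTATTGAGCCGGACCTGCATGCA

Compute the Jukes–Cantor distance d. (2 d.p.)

0.08

The sequences differ at 2 of 26 sites (7, 13), so p = 2/26 ≈ 0.076923.
d = −(3/4) ln(1 − 4p/3) = −0.75 ln(1 − 0.102564) = −0.75 ln(0.897436)
  = −0.75 × (-0.108213) = 0.081160 substitutions/site.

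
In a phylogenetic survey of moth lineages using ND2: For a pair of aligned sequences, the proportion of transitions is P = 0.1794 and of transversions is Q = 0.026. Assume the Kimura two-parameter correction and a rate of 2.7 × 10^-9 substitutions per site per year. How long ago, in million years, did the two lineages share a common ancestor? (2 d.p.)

Under the Kimura two-parameter model, d = −½ ln(1 − 2P − Q) − ¼ ln(1 − 2Q).
1 − 2P − Q = 0.6152, giving −½ ln(0.6152) = 0.242904.
1 − 2Q = 0.948, giving −¼ ln(0.948) = 0.013350.
d = 0.242904 + 0.013350 = 0.256254.
Under a molecular clock d = 2μt, so t = d/(2μ) = 0.256254 / (2 × 2.7 × 10^-9) = 47.45 million years.

47.45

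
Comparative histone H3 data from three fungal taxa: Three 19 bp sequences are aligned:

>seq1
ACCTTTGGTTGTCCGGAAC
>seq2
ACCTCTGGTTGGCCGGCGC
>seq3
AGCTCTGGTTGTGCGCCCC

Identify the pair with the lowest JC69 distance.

seq1–seq2: 4/19 differ, p = 0.211, d = 0.247.
seq1–seq3: 6/19 differ, p = 0.316, d = 0.410.
seq2–seq3: 5/19 differ, p = 0.263, d = 0.324.
The smallest distance is between seq1 and seq2.

seq1 and seq2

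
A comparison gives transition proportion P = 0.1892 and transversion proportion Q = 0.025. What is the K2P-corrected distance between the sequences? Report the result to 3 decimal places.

Under the Kimura two-parameter model, d = −½ ln(1 − 2P − Q) − ¼ ln(1 − 2Q).
1 − 2P − Q = 0.5966, giving −½ ln(0.5966) = 0.258254.
1 − 2Q = 0.95, giving −¼ ln(0.95) = 0.012823.
d = 0.258254 + 0.012823 = 0.271077.

0.271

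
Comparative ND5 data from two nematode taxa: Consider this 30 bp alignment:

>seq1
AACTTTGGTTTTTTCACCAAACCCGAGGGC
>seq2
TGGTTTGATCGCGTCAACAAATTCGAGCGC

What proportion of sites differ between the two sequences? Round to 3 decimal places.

0.400

The sequences differ at 12 of 30 positions.
p = 12/30 = 0.400.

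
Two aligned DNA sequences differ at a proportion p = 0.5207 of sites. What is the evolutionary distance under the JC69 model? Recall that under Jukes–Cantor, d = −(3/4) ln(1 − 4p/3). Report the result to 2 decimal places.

d = −(3/4) ln(1 − 4p/3) = −0.75 ln(1 − 0.694267) = −0.75 ln(0.305733)
  = −0.75 × (-1.185043) = 0.888782 substitutions/site.

0.89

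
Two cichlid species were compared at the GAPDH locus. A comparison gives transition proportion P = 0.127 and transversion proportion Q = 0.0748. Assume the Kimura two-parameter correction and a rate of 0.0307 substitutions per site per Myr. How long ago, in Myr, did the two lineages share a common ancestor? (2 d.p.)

Under the Kimura two-parameter model, d = −½ ln(1 − 2P − Q) − ¼ ln(1 − 2Q).
1 − 2P − Q = 0.6712, giving −½ ln(0.6712) = 0.199344.
1 − 2Q = 0.8504, giving −¼ ln(0.8504) = 0.040512.
d = 0.199344 + 0.040512 = 0.239856.
Under a molecular clock d = 2μt, so t = d/(2μ) = 0.239856 / (2 × 0.0307) = 3.91 Myr.

3.91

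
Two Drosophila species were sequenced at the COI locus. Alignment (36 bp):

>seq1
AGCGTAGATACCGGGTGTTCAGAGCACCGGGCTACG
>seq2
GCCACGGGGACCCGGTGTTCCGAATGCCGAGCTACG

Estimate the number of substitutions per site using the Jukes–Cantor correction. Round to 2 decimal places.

The sequences differ at 13 of 36 sites, so p = 13/36 ≈ 0.361111.
d = −(3/4) ln(1 − 4p/3) = −0.75 ln(1 − 0.481481) = −0.75 ln(0.518519)
  = −0.75 × (-0.656779) = 0.492584 substitutions/site.

0.49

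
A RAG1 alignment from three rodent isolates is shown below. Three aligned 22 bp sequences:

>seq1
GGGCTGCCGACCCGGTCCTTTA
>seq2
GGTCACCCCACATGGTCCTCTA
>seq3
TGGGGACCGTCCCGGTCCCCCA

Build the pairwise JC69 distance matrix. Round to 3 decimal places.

d(seq1,seq2) = 0.414, d(seq1,seq3) = 0.497, d(seq2,seq3) = 0.824

seq1–seq2: 7/22 sites differ → p ≈ 0.318182, d = −0.75 ln(1 − 0.424243) = 0.414052 ≈ 0.414.
seq1–seq3: 8/22 sites differ → p ≈ 0.363636, d = −0.75 ln(1 − 0.484848) = 0.497470 ≈ 0.497.
seq2–seq3: 11/22 sites differ → p = 0.5, d = −0.75 ln(1 − 0.666667) = 0.823960 ≈ 0.824.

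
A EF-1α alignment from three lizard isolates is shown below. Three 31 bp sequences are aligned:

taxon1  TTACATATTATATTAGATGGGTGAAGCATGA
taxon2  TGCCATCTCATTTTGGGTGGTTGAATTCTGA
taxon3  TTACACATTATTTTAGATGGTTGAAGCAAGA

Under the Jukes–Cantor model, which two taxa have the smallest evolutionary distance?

taxon1 and taxon3

taxon1–taxon2: 11/31 differ, p = 0.355, d = 0.481.
taxon1–taxon3: 4/31 differ, p = 0.129, d = 0.142.
taxon2–taxon3: 11/31 differ, p = 0.355, d = 0.481.
The smallest distance is between taxon1 and taxon3.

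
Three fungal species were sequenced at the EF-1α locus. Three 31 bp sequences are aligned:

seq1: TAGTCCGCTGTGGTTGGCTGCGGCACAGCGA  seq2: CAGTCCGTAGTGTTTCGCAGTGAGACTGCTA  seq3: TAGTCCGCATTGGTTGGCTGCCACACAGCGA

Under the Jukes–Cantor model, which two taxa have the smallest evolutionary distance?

seq1 and seq3

seq1–seq2: 11/31 differ, p = 0.355, d = 0.481.
seq1–seq3: 4/31 differ, p = 0.129, d = 0.142.
seq2–seq3: 11/31 differ, p = 0.355, d = 0.481.
The smallest distance is between seq1 and seq3.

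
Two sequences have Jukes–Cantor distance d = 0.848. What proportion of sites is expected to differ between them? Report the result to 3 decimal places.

p = (3/4)(1 − e^(−4d/3)) = 0.75 × (1 − e^(-1.130667)) = 0.75 × (1 − 0.322818) = 0.507887.

0.508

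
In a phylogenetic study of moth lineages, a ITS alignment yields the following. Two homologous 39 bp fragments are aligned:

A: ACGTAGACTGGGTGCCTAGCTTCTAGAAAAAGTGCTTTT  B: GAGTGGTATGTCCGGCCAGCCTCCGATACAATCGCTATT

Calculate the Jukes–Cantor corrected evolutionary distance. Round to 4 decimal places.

The sequences differ at 19 of 39 sites, so p = 19/39 ≈ 0.487179.
d = −(3/4) ln(1 − 4p/3) = −0.75 ln(1 − 0.649572) = −0.75 ln(0.350428)
  = −0.75 × (-1.048600) = 0.786450 substitutions/site.

0.7865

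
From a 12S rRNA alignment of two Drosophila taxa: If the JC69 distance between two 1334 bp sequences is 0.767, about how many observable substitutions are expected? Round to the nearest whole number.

Invert JC69: p = (3/4)(1 − e^(−4d/3)) = 0.75 × (1 − e^(-1.022667)) = 0.75 × (1 − 0.359635) = 0.480274.
Expected differing sites = pL ≈ 0.480274 × 1334 = 640.685516 ≈ 641.

641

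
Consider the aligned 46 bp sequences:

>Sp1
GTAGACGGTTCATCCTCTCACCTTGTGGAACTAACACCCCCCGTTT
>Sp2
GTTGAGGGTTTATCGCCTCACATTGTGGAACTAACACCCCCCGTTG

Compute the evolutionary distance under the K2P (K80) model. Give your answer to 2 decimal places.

Of 46 sites, 2 differences are transitions and 5 are transversions, so P = 2/46 ≈ 0.043478 and Q = 5/46 ≈ 0.108696.
Under the Kimura two-parameter model, d = −½ ln(1 − 2P − Q) − ¼ ln(1 − 2Q).
1 − 2P − Q = 0.804348, giving −½ ln(0.804348) = 0.108862.
1 − 2Q = 0.782608, giving −¼ ln(0.782608) = 0.061281.
d = 0.108862 + 0.061281 = 0.170143.

0.17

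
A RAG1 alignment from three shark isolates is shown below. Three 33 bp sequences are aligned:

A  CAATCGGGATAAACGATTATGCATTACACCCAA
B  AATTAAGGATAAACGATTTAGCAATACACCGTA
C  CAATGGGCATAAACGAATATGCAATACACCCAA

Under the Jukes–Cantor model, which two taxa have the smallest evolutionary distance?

A and C

A–B: 9/33 differ, p = 0.273, d = 0.339.
A–C: 4/33 differ, p = 0.121, d = 0.132.
B–C: 10/33 differ, p = 0.303, d = 0.388.
The smallest distance is between A and C.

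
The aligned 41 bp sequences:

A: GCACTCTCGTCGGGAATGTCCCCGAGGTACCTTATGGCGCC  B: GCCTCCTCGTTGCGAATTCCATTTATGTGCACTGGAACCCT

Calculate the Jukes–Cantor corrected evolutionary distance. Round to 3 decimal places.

0.861

The sequences differ at 21 of 41 sites, so p = 21/41 ≈ 0.512195.
d = −(3/4) ln(1 − 4p/3) = −0.75 ln(1 − 0.682927) = −0.75 ln(0.317073)
  = −0.75 × (-1.148623) = 0.861467 substitutions/site.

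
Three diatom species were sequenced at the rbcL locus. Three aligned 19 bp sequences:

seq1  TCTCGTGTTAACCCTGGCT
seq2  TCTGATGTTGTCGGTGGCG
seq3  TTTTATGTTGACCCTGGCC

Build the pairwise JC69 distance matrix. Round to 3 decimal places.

d(seq1,seq2) = 0.507, d(seq1,seq3) = 0.324, d(seq2,seq3) = 0.410

seq1–seq2: 7/19 sites differ → p ≈ 0.368421, d = −0.75 ln(1 − 0.491228) = 0.506816 ≈ 0.507.
seq1–seq3: 5/19 sites differ → p ≈ 0.263158, d = −0.75 ln(1 − 0.350877) = 0.324100 ≈ 0.324.
seq2–seq3: 6/19 sites differ → p ≈ 0.315789, d = −0.75 ln(1 − 0.421052) = 0.409907 ≈ 0.410.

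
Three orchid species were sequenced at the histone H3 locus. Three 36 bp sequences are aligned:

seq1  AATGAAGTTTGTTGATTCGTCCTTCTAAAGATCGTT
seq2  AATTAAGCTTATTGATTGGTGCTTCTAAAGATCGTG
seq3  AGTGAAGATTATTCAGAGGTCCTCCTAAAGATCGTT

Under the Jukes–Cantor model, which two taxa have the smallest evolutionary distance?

seq1 and seq2

seq1–seq2: 6/36 differ, p = 0.167, d = 0.188.
seq1–seq3: 8/36 differ, p = 0.222, d = 0.264.
seq2–seq3: 9/36 differ, p = 0.250, d = 0.304.
The smallest distance is between seq1 and seq2.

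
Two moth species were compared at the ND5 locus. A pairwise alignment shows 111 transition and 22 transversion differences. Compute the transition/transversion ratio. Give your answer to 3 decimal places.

5.045

R = 111/22 = 5.045454… ≈ 5.045 (to 3 d.p.).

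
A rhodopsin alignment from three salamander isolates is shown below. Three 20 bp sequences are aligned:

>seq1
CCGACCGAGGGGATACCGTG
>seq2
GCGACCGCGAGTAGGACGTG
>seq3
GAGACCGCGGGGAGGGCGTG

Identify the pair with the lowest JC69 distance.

seq2 and seq3

seq1–seq2: 7/20 differ, p = 0.350, d = 0.471.
seq1–seq3: 6/20 differ, p = 0.300, d = 0.383.
seq2–seq3: 4/20 differ, p = 0.200, d = 0.233.
The smallest distance is between seq2 and seq3.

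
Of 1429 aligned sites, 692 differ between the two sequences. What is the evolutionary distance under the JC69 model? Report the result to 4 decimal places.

0.7782

p = 692/1429 ≈ 0.484255.
d = −(3/4) ln(1 − 4p/3) = −0.75 ln(1 − 0.645673) = −0.75 ln(0.354327)
  = −0.75 × (-1.037535) = 0.778151 substitutions/site.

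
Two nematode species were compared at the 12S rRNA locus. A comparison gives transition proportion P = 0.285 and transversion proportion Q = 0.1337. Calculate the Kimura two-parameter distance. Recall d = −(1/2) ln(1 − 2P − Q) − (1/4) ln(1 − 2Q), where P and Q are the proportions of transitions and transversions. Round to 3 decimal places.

Under the Kimura two-parameter model, d = −½ ln(1 − 2P − Q) − ¼ ln(1 − 2Q).
1 − 2P − Q = 0.2963, giving −½ ln(0.2963) = 0.608191.
1 − 2Q = 0.7326, giving −¼ ln(0.7326) = 0.077789.
d = 0.608191 + 0.077789 = 0.685980.

0.686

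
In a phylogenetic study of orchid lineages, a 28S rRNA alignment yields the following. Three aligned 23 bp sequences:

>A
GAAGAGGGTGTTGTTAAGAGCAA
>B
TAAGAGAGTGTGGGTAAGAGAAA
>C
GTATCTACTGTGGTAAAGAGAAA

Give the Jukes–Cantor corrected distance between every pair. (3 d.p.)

A–B: 5/23 sites differ → p ≈ 0.217391, d = −0.75 ln(1 − 0.289855) = 0.256715 ≈ 0.257.
A–C: 9/23 sites differ → p ≈ 0.391304, d = −0.75 ln(1 − 0.521739) = 0.553199 ≈ 0.553.
B–C: 8/23 sites differ → p ≈ 0.347826, d = −0.75 ln(1 − 0.463768) = 0.467391 ≈ 0.467.

d(A,B) = 0.257, d(A,C) = 0.553, d(B,C) = 0.467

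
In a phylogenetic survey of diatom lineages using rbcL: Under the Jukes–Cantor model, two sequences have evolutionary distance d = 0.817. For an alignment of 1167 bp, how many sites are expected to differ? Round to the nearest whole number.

Invert JC69: p = (3/4)(1 − e^(−4d/3)) = 0.75 × (1 − e^(-1.089333)) = 0.75 × (1 − 0.336441) = 0.497669.
Expected differing sites = pL ≈ 0.497669 × 1167 = 580.779723 ≈ 581.

581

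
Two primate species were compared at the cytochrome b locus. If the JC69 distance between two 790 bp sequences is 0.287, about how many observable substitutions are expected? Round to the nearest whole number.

Invert JC69: p = (3/4)(1 − e^(−4d/3)) = 0.75 × (1 − e^(-0.382667)) = 0.75 × (1 − 0.682040) = 0.238470.
Expected differing sites = pL ≈ 0.238470 × 790 = 188.3913 ≈ 188.

188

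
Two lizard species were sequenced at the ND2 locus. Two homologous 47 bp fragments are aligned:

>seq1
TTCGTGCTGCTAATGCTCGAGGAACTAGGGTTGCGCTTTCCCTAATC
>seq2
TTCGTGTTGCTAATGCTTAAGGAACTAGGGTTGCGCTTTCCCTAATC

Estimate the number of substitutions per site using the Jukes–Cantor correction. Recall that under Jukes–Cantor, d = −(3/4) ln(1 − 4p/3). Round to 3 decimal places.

The sequences differ at 3 of 47 sites (7, 18, 19), so p = 3/47 ≈ 0.06383.
d = −(3/4) ln(1 − 4p/3) = −0.75 ln(1 − 0.085107) = −0.75 ln(0.914893)
  = −0.75 × (-0.088948) = 0.066711 substitutions/site.

0.067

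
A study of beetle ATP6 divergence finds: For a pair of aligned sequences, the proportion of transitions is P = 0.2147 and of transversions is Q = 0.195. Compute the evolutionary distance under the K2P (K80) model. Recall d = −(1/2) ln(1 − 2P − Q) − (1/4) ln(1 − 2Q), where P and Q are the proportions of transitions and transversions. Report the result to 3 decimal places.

0.613

Under the Kimura two-parameter model, d = −½ ln(1 − 2P − Q) − ¼ ln(1 − 2Q).
1 − 2P − Q = 0.3756, giving −½ ln(0.3756) = 0.489615.
1 − 2Q = 0.61, giving −¼ ln(0.61) = 0.123574.
d = 0.489615 + 0.123574 = 0.613189.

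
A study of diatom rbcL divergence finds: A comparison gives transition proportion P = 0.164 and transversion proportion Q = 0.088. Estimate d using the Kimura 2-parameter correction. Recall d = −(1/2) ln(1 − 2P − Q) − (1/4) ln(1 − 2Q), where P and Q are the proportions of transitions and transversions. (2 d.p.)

Under the Kimura two-parameter model, d = −½ ln(1 − 2P − Q) − ¼ ln(1 − 2Q).
1 − 2P − Q = 0.584, giving −½ ln(0.584) = 0.268927.
1 − 2Q = 0.824, giving −¼ ln(0.824) = 0.048396.
d = 0.268927 + 0.048396 = 0.317323.

0.32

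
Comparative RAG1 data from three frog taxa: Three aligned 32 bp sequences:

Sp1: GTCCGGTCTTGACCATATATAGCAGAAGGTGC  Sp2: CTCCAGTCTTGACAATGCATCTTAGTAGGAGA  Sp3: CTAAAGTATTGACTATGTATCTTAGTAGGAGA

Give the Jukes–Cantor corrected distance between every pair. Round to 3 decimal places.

d(Sp1,Sp2) = 0.460, d(Sp1,Sp3) = 0.585, d(Sp2,Sp3) = 0.175

Sp1–Sp2: 11/32 sites differ → p = 0.34375, d = −0.75 ln(1 − 0.458333) = 0.459828 ≈ 0.460.
Sp1–Sp3: 13/32 sites differ → p = 0.40625, d = −0.75 ln(1 − 0.541667) = 0.585119 ≈ 0.585.
Sp2–Sp3: 5/32 sites differ → p = 0.15625, d = −0.75 ln(1 − 0.208333) = 0.175211 ≈ 0.175.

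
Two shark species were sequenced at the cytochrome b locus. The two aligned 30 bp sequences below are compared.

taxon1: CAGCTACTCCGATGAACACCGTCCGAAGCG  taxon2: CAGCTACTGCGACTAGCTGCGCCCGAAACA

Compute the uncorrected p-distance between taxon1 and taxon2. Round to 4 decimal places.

0.3000

The sequences differ at 9 of 30 positions (sites 9, 13, 14, 16, 18, 19, 22, 28, 30).
p = 9/30 = 0.3000.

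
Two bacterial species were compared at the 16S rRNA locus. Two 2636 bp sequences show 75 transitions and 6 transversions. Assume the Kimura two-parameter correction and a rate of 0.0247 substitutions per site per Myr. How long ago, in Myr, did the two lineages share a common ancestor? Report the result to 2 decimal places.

P = 75/2636 ≈ 0.028452 and Q = 6/2636 ≈ 0.002276.
Under the Kimura two-parameter model, d = −½ ln(1 − 2P − Q) − ¼ ln(1 − 2Q).
1 − 2P − Q = 0.94082, giving −½ ln(0.94082) = 0.030502.
1 − 2Q = 0.995448, giving −¼ ln(0.995448) = 0.001141.
d = 0.030502 + 0.001141 = 0.031643.
Under a molecular clock d = 2μt, so t = d/(2μ) = 0.031643 / (2 × 0.0247) = 0.64 Myr.

0.64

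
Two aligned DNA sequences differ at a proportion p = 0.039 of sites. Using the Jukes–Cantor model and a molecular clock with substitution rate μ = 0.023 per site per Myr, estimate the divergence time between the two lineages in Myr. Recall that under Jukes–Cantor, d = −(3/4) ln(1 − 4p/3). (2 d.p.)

d = −(3/4) ln(1 − 4p/3) = −0.75 ln(1 − 0.052) = −0.75 ln(0.948)
  = −0.75 × (-0.053401) = 0.040051 substitutions/site.
Under a molecular clock d = 2μt, so t = d/(2μ) = 0.040051 / (2 × 0.023) = 0.87 Myr.

0.87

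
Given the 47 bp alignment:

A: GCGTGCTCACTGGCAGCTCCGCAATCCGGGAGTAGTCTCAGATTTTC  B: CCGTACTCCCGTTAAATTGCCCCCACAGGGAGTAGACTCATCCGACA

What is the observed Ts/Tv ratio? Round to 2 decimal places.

Transitions are A↔G and C↔T; transversions are all other mismatches.
Transitions: 5. Transversions: 18.
R = 5/18 = 0.277777… ≈ 0.28 (to 2 d.p.).

0.28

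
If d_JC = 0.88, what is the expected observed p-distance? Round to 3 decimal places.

0.518

p = (3/4)(1 − e^(−4d/3)) = 0.75 × (1 − e^(-1.173333)) = 0.75 × (1 − 0.309334) = 0.518000.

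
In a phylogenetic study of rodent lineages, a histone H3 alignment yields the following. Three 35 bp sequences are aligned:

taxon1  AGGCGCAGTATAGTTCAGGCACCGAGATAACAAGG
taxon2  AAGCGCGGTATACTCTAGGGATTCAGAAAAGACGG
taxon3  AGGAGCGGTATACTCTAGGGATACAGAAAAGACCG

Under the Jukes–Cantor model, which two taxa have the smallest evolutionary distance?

taxon1–taxon2: 12/35 differ, p = 0.343, d = 0.458.
taxon1–taxon3: 13/35 differ, p = 0.371, d = 0.513.
taxon2–taxon3: 4/35 differ, p = 0.114, d = 0.124.
The smallest distance is between taxon2 and taxon3.

taxon2 and taxon3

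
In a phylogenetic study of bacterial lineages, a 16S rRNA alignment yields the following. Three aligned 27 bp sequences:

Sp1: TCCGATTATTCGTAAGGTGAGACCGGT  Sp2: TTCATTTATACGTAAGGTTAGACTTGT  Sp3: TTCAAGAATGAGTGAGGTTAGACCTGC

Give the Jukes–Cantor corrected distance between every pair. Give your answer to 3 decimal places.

d(Sp1,Sp2) = 0.318, d(Sp1,Sp3) = 0.511, d(Sp2,Sp3) = 0.377

Sp1–Sp2: 7/27 sites differ → p ≈ 0.259259, d = −0.75 ln(1 − 0.345679) = 0.318118 ≈ 0.318.
Sp1–Sp3: 10/27 sites differ → p ≈ 0.37037, d = −0.75 ln(1 − 0.493827) = 0.510658 ≈ 0.511.
Sp2–Sp3: 8/27 sites differ → p ≈ 0.296296, d = −0.75 ln(1 − 0.395061) = 0.376971 ≈ 0.377.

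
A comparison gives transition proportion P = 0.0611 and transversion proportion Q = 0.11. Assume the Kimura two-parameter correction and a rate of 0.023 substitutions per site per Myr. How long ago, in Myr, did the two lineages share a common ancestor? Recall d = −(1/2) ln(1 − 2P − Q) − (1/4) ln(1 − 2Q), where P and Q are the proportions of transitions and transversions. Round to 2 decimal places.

4.22

Under the Kimura two-parameter model, d = −½ ln(1 − 2P − Q) − ¼ ln(1 − 2Q).
1 − 2P − Q = 0.7678, giving −½ ln(0.7678) = 0.132113.
1 − 2Q = 0.78, giving −¼ ln(0.78) = 0.062115.
d = 0.132113 + 0.062115 = 0.194228.
Under a molecular clock d = 2μt, so t = d/(2μ) = 0.194228 / (2 × 0.023) = 4.22 Myr.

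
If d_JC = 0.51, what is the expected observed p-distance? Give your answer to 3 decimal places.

0.370

p = (3/4)(1 − e^(−4d/3)) = 0.75 × (1 − e^(-0.68)) = 0.75 × (1 − 0.506617) = 0.370037.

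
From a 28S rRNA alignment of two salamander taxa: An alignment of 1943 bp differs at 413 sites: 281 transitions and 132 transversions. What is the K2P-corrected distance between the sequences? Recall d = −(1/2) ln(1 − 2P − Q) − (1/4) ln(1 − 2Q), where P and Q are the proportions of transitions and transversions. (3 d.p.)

0.257

P = 281/1943 ≈ 0.144622 and Q = 132/1943 ≈ 0.067936.
Under the Kimura two-parameter model, d = −½ ln(1 − 2P − Q) − ¼ ln(1 − 2Q).
1 − 2P − Q = 0.64282, giving −½ ln(0.64282) = 0.220945.
1 − 2Q = 0.864128, giving −¼ ln(0.864128) = 0.036509.
d = 0.220945 + 0.036509 = 0.257454.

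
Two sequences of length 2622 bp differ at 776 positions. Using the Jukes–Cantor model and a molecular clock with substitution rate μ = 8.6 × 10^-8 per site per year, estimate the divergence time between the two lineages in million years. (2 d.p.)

2.19

p = 776/2622 ≈ 0.295957.
d = −(3/4) ln(1 − 4p/3) = −0.75 ln(1 − 0.394609) = −0.75 ln(0.605391)
  = −0.75 × (-0.501881) = 0.376411 substitutions/site.
Under a molecular clock d = 2μt, so t = d/(2μ) = 0.376411 / (2 × 8.6 × 10^-8) = 2.19 million years.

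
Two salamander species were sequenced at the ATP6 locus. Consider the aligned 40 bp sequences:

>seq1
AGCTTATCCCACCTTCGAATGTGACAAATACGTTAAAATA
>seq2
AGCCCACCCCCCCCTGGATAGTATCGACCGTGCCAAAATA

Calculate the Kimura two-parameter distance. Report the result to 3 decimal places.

0.691

Of 40 sites, 11 differences are transitions and 6 are transversions, so P = 11/40 = 0.275 and Q = 6/40 = 0.15.
Under the Kimura two-parameter model, d = −½ ln(1 − 2P − Q) − ¼ ln(1 − 2Q).
1 − 2P − Q = 0.3, giving −½ ln(0.3) = 0.601986.
1 − 2Q = 0.7, giving −¼ ln(0.7) = 0.089169.
d = 0.601986 + 0.089169 = 0.691155.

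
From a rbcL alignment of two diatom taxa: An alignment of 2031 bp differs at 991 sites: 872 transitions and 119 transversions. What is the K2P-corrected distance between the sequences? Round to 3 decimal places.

P = 872/2031 ≈ 0.429345 and Q = 119/2031 ≈ 0.058592.
Under the Kimura two-parameter model, d = −½ ln(1 − 2P − Q) − ¼ ln(1 − 2Q).
1 − 2P − Q = 0.082718, giving −½ ln(0.082718) = 1.246159.
1 − 2Q = 0.882816, giving −¼ ln(0.882816) = 0.031160.
d = 1.246159 + 0.031160 = 1.277319.

1.277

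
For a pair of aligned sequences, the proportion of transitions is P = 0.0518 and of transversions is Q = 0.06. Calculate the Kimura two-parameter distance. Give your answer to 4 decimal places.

Under the Kimura two-parameter model, d = −½ ln(1 − 2P − Q) − ¼ ln(1 − 2Q).
1 − 2P − Q = 0.8364, giving −½ ln(0.8364) = 0.089324.
1 − 2Q = 0.88, giving −¼ ln(0.88) = 0.031958.
d = 0.089324 + 0.031958 = 0.121282.

0.1213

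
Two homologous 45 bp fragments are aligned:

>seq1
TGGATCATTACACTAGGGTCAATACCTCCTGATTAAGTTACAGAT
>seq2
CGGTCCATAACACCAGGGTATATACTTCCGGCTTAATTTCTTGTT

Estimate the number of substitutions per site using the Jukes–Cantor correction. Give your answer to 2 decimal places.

The sequences differ at 15 of 45 sites, so p = 15/45 ≈ 0.333333.
d = −(3/4) ln(1 − 4p/3) = −0.75 ln(1 − 0.444444) = −0.75 ln(0.555556)
  = −0.75 × (-0.587786) = 0.440840 substitutions/site.

0.44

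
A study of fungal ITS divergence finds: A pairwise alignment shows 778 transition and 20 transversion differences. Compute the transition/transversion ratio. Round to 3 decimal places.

R = 778/20 = 38.900.

38.900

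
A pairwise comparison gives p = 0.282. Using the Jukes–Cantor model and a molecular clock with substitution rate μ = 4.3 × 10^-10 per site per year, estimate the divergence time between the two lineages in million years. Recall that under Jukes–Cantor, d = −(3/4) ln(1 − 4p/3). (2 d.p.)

411.28

d = −(3/4) ln(1 − 4p/3) = −0.75 ln(1 − 0.376) = −0.75 ln(0.624)
  = −0.75 × (-0.471605) = 0.353704 substitutions/site.
Under a molecular clock d = 2μt, so t = d/(2μ) = 0.353704 / (2 × 4.3 × 10^-10) = 411.28 million years.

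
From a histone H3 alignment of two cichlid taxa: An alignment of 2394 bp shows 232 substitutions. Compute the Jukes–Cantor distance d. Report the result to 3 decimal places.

p = 232/2394 ≈ 0.096909.
d = −(3/4) ln(1 − 4p/3) = −0.75 ln(1 − 0.129212) = −0.75 ln(0.870788)
  = −0.75 × (-0.138357) = 0.103768 substitutions/site.

0.104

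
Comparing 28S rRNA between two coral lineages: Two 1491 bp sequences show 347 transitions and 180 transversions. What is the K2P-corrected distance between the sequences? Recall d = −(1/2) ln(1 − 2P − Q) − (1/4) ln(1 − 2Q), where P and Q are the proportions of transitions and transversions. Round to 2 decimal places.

P = 347/1491 ≈ 0.23273 and Q = 180/1491 ≈ 0.120724.
Under the Kimura two-parameter model, d = −½ ln(1 − 2P − Q) − ¼ ln(1 − 2Q).
1 − 2P − Q = 0.413816, giving −½ ln(0.413816) = 0.441167.
1 − 2Q = 0.758552, giving −¼ ln(0.758552) = 0.069086.
d = 0.441167 + 0.069086 = 0.510253.

0.51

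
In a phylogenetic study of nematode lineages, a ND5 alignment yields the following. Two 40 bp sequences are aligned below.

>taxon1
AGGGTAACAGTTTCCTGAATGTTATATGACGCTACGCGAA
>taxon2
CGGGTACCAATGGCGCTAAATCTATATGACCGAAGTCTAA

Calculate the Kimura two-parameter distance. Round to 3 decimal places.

0.648

Of 40 sites, 3 differences are transitions and 14 are transversions, so P = 3/40 = 0.075 and Q = 14/40 = 0.35.
Under the Kimura two-parameter model, d = −½ ln(1 − 2P − Q) − ¼ ln(1 − 2Q).
1 − 2P − Q = 0.5, giving −½ ln(0.5) = 0.346574.
1 − 2Q = 0.3, giving −¼ ln(0.3) = 0.300993.
d = 0.346574 + 0.300993 = 0.647567.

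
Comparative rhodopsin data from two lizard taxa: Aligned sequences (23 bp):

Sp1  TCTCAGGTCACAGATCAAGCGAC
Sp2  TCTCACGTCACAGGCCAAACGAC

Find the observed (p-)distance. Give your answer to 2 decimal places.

The sequences differ at 4 of 23 positions (sites 6, 14, 15, 19).
p = 4/23 = 0.173913… ≈ 0.17 (to 2 d.p.).

0.17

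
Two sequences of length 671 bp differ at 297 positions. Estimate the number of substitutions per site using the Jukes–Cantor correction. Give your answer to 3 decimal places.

0.669

p = 297/671 ≈ 0.442623.
d = −(3/4) ln(1 − 4p/3) = −0.75 ln(1 − 0.590164) = −0.75 ln(0.409836)
  = −0.75 × (-0.891998) = 0.668999 substitutions/site.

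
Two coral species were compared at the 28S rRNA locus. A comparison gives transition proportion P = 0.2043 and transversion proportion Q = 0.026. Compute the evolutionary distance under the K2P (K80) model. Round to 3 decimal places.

0.298

Under the Kimura two-parameter model, d = −½ ln(1 − 2P − Q) − ¼ ln(1 − 2Q).
1 − 2P − Q = 0.5654, giving −½ ln(0.5654) = 0.285111.
1 − 2Q = 0.948, giving −¼ ln(0.948) = 0.013350.
d = 0.285111 + 0.013350 = 0.298461.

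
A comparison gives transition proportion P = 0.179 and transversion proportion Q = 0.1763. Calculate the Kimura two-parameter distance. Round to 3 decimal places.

0.491

Under the Kimura two-parameter model, d = −½ ln(1 − 2P − Q) − ¼ ln(1 − 2Q).
1 − 2P − Q = 0.4657, giving −½ ln(0.4657) = 0.382107.
1 − 2Q = 0.6474, giving −¼ ln(0.6474) = 0.108698.
d = 0.382107 + 0.108698 = 0.490805.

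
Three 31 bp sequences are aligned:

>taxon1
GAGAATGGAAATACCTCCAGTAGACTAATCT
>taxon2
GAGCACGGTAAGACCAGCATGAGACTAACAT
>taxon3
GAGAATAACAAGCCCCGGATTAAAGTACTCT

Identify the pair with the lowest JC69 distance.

taxon1 and taxon2

taxon1–taxon2: 10/31 differ, p = 0.323, d = 0.422.
taxon1–taxon3: 12/31 differ, p = 0.387, d = 0.544.
taxon2–taxon3: 14/31 differ, p = 0.452, d = 0.691.
The smallest distance is between taxon1 and taxon2.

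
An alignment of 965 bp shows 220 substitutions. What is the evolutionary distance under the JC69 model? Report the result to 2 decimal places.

p = 220/965 ≈ 0.227979.
d = −(3/4) ln(1 − 4p/3) = −0.75 ln(1 − 0.303972) = −0.75 ln(0.696028)
  = −0.75 × (-0.362365) = 0.271774 substitutions/site.

0.27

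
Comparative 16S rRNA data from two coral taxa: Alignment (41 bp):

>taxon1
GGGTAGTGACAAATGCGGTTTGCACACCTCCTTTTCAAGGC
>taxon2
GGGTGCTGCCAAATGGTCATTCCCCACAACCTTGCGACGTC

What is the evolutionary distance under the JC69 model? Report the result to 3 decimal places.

The sequences differ at 16 of 41 sites, so p = 16/41 ≈ 0.390244.
d = −(3/4) ln(1 − 4p/3) = −0.75 ln(1 − 0.520325) = −0.75 ln(0.479675)
  = −0.75 × (-0.734646) = 0.550985 substitutions/site.

0.551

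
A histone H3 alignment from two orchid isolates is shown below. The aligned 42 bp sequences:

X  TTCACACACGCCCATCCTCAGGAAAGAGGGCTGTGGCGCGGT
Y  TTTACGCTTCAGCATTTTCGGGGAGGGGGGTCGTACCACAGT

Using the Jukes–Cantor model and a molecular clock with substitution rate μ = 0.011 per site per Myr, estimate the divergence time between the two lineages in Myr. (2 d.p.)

31.51

The sequences differ at 19 of 42 sites, so p = 19/42 ≈ 0.452381.
d = −(3/4) ln(1 − 4p/3) = −0.75 ln(1 − 0.603175) = −0.75 ln(0.396825)
  = −0.75 × (-0.924260) = 0.693195 substitutions/site.
Under a molecular clock d = 2μt, so t = d/(2μ) = 0.693195 / (2 × 0.011) = 31.51 Myr.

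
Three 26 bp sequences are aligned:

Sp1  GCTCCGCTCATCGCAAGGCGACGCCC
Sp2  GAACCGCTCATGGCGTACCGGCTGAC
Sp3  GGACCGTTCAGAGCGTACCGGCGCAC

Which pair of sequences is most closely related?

Sp1–Sp2: 11/26 differ, p = 0.423, d = 0.623.
Sp1–Sp3: 11/26 differ, p = 0.423, d = 0.623.
Sp2–Sp3: 6/26 differ, p = 0.231, d = 0.276.
The smallest distance is between Sp2 and Sp3.

Sp2 and Sp3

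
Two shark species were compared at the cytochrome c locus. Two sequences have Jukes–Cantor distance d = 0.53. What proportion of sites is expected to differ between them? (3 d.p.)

0.380

p = (3/4)(1 − e^(−4d/3)) = 0.75 × (1 − e^(-0.706667)) = 0.75 × (1 − 0.493286) = 0.380036.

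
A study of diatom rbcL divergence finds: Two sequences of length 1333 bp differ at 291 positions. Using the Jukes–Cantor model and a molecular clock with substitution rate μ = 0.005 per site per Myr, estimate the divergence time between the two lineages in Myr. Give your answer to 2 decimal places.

p = 291/1333 ≈ 0.218305.
d = −(3/4) ln(1 − 4p/3) = −0.75 ln(1 − 0.291073) = −0.75 ln(0.708927)
  = −0.75 × (-0.344003) = 0.258002 substitutions/site.
Under a molecular clock d = 2μt, so t = d/(2μ) = 0.258002 / (2 × 0.005) = 25.80 Myr.

25.80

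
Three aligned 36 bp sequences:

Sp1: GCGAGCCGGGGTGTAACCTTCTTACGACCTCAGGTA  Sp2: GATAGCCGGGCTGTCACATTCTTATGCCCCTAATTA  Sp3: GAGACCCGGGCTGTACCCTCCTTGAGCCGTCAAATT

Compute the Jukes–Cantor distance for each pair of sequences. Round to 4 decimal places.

d(Sp1,Sp2) = 0.3924, d(Sp1,Sp3) = 0.4408, d(Sp2,Sp3) = 0.4926

Sp1–Sp2: 11/36 sites differ → p ≈ 0.305556, d = −0.75 ln(1 − 0.407408) = 0.392437 ≈ 0.3924.
Sp1–Sp3: 12/36 sites differ → p ≈ 0.333333, d = −0.75 ln(1 − 0.444444) = 0.440839 ≈ 0.4408.
Sp2–Sp3: 13/36 sites differ → p ≈ 0.361111, d = −0.75 ln(1 − 0.481481) = 0.492584 ≈ 0.4926.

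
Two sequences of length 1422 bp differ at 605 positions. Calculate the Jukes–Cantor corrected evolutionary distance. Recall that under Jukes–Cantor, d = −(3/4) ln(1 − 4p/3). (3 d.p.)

0.628

p = 605/1422 ≈ 0.425457.
d = −(3/4) ln(1 − 4p/3) = −0.75 ln(1 − 0.567276) = −0.75 ln(0.432724)
  = −0.75 × (-0.837655) = 0.628241 substitutions/site.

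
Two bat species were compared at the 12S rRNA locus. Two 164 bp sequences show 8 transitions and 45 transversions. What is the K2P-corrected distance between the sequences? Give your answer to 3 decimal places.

P = 8/164 ≈ 0.04878 and Q = 45/164 ≈ 0.27439.
Under the Kimura two-parameter model, d = −½ ln(1 − 2P − Q) − ¼ ln(1 − 2Q).
1 − 2P − Q = 0.62805, giving −½ ln(0.62805) = 0.232568.
1 − 2Q = 0.45122, giving −¼ ln(0.45122) = 0.198950.
d = 0.232568 + 0.198950 = 0.431518.

0.432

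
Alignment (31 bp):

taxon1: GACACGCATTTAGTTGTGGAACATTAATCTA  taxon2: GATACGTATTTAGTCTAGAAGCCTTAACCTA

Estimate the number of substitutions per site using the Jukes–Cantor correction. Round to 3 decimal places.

0.367

The sequences differ at 9 of 31 sites (3, 7, 15, 16, 17, 19, 21, 23, 28), so p = 9/31 ≈ 0.290323.
d = −(3/4) ln(1 − 4p/3) = −0.75 ln(1 − 0.387097) = −0.75 ln(0.612903)
  = −0.75 × (-0.489549) = 0.367162 substitutions/site.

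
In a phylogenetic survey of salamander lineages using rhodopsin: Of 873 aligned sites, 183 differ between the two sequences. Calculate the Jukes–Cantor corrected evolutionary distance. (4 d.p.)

p = 183/873 ≈ 0.209622.
d = −(3/4) ln(1 − 4p/3) = −0.75 ln(1 − 0.279496) = −0.75 ln(0.720504)
  = −0.75 × (-0.327804) = 0.245853 substitutions/site.

0.2459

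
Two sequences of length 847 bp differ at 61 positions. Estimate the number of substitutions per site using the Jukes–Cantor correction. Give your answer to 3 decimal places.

0.076

p = 61/847 ≈ 0.072019.
d = −(3/4) ln(1 − 4p/3) = −0.75 ln(1 − 0.096025) = −0.75 ln(0.903975)
  = −0.75 × (-0.100954) = 0.075716 substitutions/site.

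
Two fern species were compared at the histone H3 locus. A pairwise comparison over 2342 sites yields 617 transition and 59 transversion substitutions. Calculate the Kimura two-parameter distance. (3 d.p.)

0.415

P = 617/2342 ≈ 0.26345 and Q = 59/2342 ≈ 0.025192.
Under the Kimura two-parameter model, d = −½ ln(1 − 2P − Q) − ¼ ln(1 − 2Q).
1 − 2P − Q = 0.447908, giving −½ ln(0.447908) = 0.401584.
1 − 2Q = 0.949616, giving −¼ ln(0.949616) = 0.012924.
d = 0.401584 + 0.012924 = 0.414508.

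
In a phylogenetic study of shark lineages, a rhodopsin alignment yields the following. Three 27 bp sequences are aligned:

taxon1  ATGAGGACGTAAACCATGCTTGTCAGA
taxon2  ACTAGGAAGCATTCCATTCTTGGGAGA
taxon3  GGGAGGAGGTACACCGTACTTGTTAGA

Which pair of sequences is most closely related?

taxon1–taxon2: 9/27 differ, p = 0.333, d = 0.441.
taxon1–taxon3: 7/27 differ, p = 0.259, d = 0.318.
taxon2–taxon3: 11/27 differ, p = 0.407, d = 0.588.
The smallest distance is between taxon1 and taxon3.

taxon1 and taxon3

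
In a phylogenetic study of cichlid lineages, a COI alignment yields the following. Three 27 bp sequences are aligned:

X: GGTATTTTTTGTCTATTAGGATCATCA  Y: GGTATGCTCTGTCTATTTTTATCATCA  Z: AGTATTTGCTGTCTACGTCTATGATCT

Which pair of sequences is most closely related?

X and Y

X–Y: 6/27 differ, p = 0.222, d = 0.264.
X–Z: 10/27 differ, p = 0.370, d = 0.511.
Y–Z: 9/27 differ, p = 0.333, d = 0.441.
The smallest distance is between X and Y.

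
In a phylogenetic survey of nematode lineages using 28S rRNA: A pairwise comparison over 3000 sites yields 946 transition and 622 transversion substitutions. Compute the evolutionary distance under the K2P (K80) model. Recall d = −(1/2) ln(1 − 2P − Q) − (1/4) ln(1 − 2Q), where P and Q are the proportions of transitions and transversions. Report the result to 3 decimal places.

1.044

P = 946/3000 ≈ 0.315333 and Q = 622/3000 ≈ 0.207333.
Under the Kimura two-parameter model, d = −½ ln(1 − 2P − Q) − ¼ ln(1 − 2Q).
1 − 2P − Q = 0.162001, giving −½ ln(0.162001) = 0.910076.
1 − 2Q = 0.585334, giving −¼ ln(0.585334) = 0.133893.
d = 0.910076 + 0.133893 = 1.043969.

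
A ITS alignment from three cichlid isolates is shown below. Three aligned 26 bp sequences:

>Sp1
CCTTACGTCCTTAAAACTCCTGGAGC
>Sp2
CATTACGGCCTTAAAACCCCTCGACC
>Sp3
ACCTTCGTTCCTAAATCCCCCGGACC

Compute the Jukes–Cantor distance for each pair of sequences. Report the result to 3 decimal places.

d(Sp1,Sp2) = 0.222, d(Sp1,Sp3) = 0.464, d(Sp2,Sp3) = 0.539

Sp1–Sp2: 5/26 sites differ → p ≈ 0.192308, d = −0.75 ln(1 − 0.256411) = 0.222200 ≈ 0.222.
Sp1–Sp3: 9/26 sites differ → p ≈ 0.346154, d = −0.75 ln(1 − 0.461539) = 0.464280 ≈ 0.464.
Sp2–Sp3: 10/26 sites differ → p ≈ 0.384615, d = −0.75 ln(1 − 0.51282) = 0.539341 ≈ 0.539.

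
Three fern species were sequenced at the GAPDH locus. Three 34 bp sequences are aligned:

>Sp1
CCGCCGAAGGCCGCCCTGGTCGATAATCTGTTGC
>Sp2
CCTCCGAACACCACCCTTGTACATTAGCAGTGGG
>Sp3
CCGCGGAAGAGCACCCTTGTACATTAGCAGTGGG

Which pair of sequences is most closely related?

Sp2 and Sp3

Sp1–Sp2: 12/34 differ, p = 0.353, d = 0.477.
Sp1–Sp3: 12/34 differ, p = 0.353, d = 0.477.
Sp2–Sp3: 4/34 differ, p = 0.118, d = 0.128.
The smallest distance is between Sp2 and Sp3.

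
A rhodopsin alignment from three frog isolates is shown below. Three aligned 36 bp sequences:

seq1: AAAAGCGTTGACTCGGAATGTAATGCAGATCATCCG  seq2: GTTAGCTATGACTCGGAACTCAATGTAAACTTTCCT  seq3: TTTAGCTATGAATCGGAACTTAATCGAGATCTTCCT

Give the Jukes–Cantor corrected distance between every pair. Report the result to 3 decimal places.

seq1–seq2: 14/36 sites differ → p ≈ 0.388889, d = −0.75 ln(1 − 0.518519) = 0.548166 ≈ 0.548.
seq1–seq3: 12/36 sites differ → p ≈ 0.333333, d = −0.75 ln(1 − 0.444444) = 0.440839 ≈ 0.441.
seq2–seq3: 8/36 sites differ → p ≈ 0.222222, d = −0.75 ln(1 − 0.296296) = 0.263548 ≈ 0.264.

d(seq1,seq2) = 0.548, d(seq1,seq3) = 0.441, d(seq2,seq3) = 0.264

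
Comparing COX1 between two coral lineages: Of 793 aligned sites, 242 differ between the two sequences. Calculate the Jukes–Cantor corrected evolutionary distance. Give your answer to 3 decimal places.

p = 242/793 ≈ 0.30517.
d = −(3/4) ln(1 − 4p/3) = −0.75 ln(1 − 0.406893) = −0.75 ln(0.593107)
  = −0.75 × (-0.522380) = 0.391785 substitutions/site.

0.392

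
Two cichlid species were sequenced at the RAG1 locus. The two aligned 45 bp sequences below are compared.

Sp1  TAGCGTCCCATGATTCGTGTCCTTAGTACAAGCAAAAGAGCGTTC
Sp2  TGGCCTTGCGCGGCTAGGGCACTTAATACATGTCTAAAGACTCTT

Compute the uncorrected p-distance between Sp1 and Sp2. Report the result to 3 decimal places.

The sequences differ at 23 of 45 positions.
p = 23/45 = 0.511111… ≈ 0.511 (to 3 d.p.).

0.511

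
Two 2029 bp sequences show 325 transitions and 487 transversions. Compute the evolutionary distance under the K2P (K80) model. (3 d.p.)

0.574

P = 325/2029 ≈ 0.160177 and Q = 487/2029 ≈ 0.24002.
Under the Kimura two-parameter model, d = −½ ln(1 − 2P − Q) − ¼ ln(1 − 2Q).
1 − 2P − Q = 0.439626, giving −½ ln(0.439626) = 0.410915.
1 − 2Q = 0.51996, giving −¼ ln(0.51996) = 0.163501.
d = 0.410915 + 0.163501 = 0.574416.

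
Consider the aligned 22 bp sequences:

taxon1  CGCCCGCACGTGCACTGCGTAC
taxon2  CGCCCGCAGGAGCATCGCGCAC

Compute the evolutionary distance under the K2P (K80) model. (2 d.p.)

Of 22 sites, 3 differences are transitions and 2 are transversions, so P = 3/22 ≈ 0.136364 and Q = 2/22 ≈ 0.090909.
Under the Kimura two-parameter model, d = −½ ln(1 − 2P − Q) − ¼ ln(1 − 2Q).
1 − 2P − Q = 0.636363, giving −½ ln(0.636363) = 0.225993.
1 − 2Q = 0.818182, giving −¼ ln(0.818182) = 0.050168.
d = 0.225993 + 0.050168 = 0.276161.

0.28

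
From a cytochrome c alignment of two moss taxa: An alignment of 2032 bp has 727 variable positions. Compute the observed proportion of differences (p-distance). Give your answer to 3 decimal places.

p = 727/2032 = 0.357775… ≈ 0.358 (to 3 d.p.).

0.358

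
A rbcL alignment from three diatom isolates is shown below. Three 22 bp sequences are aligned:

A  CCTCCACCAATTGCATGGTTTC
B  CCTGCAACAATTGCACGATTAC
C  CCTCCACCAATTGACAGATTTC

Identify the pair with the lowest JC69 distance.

A and C

A–B: 5/22 differ, p = 0.227, d = 0.271.
A–C: 4/22 differ, p = 0.182, d = 0.208.
B–C: 6/22 differ, p = 0.273, d = 0.339.
The smallest distance is between A and C.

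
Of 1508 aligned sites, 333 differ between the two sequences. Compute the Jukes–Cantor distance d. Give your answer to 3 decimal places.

0.262

p = 333/1508 ≈ 0.220822.
d = −(3/4) ln(1 − 4p/3) = −0.75 ln(1 − 0.294429) = −0.75 ln(0.705571)
  = −0.75 × (-0.348748) = 0.261561 substitutions/site.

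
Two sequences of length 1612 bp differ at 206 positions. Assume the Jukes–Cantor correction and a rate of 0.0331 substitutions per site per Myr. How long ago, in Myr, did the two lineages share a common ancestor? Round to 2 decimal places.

p = 206/1612 ≈ 0.127792.
d = −(3/4) ln(1 − 4p/3) = −0.75 ln(1 − 0.170389) = −0.75 ln(0.829611)
  = −0.75 × (-0.186798) = 0.140099 substitutions/site.
Under a molecular clock d = 2μt, so t = d/(2μ) = 0.140099 / (2 × 0.0331) = 2.12 Myr.

2.12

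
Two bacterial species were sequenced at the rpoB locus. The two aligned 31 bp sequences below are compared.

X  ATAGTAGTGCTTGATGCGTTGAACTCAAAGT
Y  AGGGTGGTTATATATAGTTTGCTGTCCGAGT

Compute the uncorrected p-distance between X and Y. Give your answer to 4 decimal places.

0.4839

The sequences differ at 15 of 31 positions.
p = 15/31 = 0.483870… ≈ 0.4839 (to 4 d.p.).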